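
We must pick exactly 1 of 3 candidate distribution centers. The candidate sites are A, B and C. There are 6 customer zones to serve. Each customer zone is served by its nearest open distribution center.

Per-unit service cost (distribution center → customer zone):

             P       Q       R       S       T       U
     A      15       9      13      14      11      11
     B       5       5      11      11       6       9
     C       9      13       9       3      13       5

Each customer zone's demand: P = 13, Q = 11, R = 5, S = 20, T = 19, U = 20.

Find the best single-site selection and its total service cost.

Choose B only; total service cost 689.

With exactly 1 open, each customer zone uses its cheapest among the chosen.
{B}: P→B 5·13=65, Q→B 5·11=55, R→B 11·5=55, S→B 11·20=220, T→B 6·19=114, U→B 9·20=180. Service cost 689.
{C}: service cost 712
{A}: service cost 1068
Among all 3 size-1 choices, {B} is lowest.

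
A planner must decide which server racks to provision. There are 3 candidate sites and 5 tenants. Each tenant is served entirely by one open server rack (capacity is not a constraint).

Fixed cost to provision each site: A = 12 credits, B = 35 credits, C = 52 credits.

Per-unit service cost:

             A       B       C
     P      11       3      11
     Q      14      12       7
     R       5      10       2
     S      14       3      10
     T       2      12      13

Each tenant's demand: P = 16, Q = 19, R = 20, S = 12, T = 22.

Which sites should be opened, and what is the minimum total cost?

Open A, B and C; minimum total cost 400.

For any fixed open set, each tenant goes to its cheapest open site; total = fixed + service.
{A, B, C}: P→B 3·16=48, Q→C 7·19=133, R→C 2·20=40, S→B 3·12=36, T→A 2·22=44. Service 301; fixed 99; total 400.
{A, B}: P→B 3·16=48, Q→B 12·19=228, R→A 5·20=100, S→B 3·12=36, T→A 2·22=44. Service 456; fixed 47; total 503.
{A, C}: service 513 + fixed 64 = 577
{A}: service 754 + fixed 12 = 766
No other subset beats 400.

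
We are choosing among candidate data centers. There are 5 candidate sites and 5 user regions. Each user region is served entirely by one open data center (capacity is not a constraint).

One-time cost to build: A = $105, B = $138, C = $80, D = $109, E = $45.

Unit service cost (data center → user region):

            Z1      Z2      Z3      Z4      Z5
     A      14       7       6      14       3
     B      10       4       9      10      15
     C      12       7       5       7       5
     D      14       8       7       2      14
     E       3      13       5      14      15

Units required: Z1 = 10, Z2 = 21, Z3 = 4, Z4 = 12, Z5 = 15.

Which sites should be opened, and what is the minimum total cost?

For any fixed open set, each user region goes to its cheapest open site; total = fixed + service.
{C, E}: Z1→E 3·10=30, Z2→C 7·21=147, Z3→C 5·4=20, Z4→C 7·12=84, Z5→C 5·15=75. Service 356; fixed 125; total 481.
{A, D, E}: service 266 + fixed 259 = 525
{C}: service 446 + fixed 80 = 526
{A, B, C, D, E}: Z1→E 3·10=30, Z2→B 4·21=84, Z3→C 5·4=20, Z4→D 2·12=24, Z5→A 3·15=45. Service 203; fixed 477; total 680.
No other subset beats 481.

Open C and E; minimum total cost 481.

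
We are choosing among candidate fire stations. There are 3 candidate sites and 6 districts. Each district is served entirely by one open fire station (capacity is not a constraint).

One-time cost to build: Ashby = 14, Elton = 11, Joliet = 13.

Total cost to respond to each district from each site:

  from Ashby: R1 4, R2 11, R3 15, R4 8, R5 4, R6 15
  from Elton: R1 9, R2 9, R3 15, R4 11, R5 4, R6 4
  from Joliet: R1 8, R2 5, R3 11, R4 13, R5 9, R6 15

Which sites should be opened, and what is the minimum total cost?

For any fixed open set, each district goes to its cheapest open site; total = fixed + service.
{Elton}: R1→Elton 9, R2→Elton 9, R3→Elton 15, R4→Elton 11, R5→Elton 4, R6→Elton 4. Service 52; fixed 11; total 63.
{Elton, Joliet}: service 43 + fixed 24 = 67
{Ashby, Elton}: R1→Ashby 4, R2→Elton 9, R3→Ashby 15, R4→Ashby 8, R5→Ashby 4, R6→Elton 4. Service 44; fixed 25; total 69.
{Ashby, Elton, Joliet}: R1→Ashby 4, R2→Joliet 5, R3→Joliet 11, R4→Ashby 8, R5→Ashby 4, R6→Elton 4. Service 36; fixed 38; total 74.
No other subset beats 63.

Open Elton only; minimum total cost 63.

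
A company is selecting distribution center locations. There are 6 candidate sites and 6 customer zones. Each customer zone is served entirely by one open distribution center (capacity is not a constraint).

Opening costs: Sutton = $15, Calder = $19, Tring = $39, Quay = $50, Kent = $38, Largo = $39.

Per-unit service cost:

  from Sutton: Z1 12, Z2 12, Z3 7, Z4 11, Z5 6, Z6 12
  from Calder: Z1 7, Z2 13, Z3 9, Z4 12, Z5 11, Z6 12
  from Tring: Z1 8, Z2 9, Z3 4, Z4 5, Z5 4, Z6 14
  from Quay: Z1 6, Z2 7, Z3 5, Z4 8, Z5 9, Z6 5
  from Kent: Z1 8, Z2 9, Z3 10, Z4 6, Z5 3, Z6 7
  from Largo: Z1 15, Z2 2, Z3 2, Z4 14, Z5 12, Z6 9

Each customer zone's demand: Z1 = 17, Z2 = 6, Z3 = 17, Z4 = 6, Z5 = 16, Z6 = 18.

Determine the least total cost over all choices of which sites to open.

For any fixed open set, each customer zone goes to its cheapest open site; total = fixed + service.
{Quay, Kent, Largo}: Z1→Quay 6·17=102, Z2→Largo 2·6=12, Z3→Largo 2·17=34, Z4→Kent 6·6=36, Z5→Kent 3·16=48, Z6→Quay 5·18=90. Service 322; fixed 127; total 449.
{Tring, Quay, Largo}: Z1→Quay 6·17=102, Z2→Largo 2·6=12, Z3→Largo 2·17=34, Z4→Tring 5·6=30, Z5→Tring 4·16=64, Z6→Quay 5·18=90. Service 332; fixed 128; total 460.
{Sutton, Quay, Kent, Largo}: service 322 + fixed 142 = 464
{Sutton, Calder, Tring, Quay, Kent, Largo}: Z1→Quay 6·17=102, Z2→Largo 2·6=12, Z3→Largo 2·17=34, Z4→Tring 5·6=30, Z5→Kent 3·16=48, Z6→Quay 5·18=90. Service 316; fixed 200; total 516.
No other subset beats 449.

Minimum total cost: 449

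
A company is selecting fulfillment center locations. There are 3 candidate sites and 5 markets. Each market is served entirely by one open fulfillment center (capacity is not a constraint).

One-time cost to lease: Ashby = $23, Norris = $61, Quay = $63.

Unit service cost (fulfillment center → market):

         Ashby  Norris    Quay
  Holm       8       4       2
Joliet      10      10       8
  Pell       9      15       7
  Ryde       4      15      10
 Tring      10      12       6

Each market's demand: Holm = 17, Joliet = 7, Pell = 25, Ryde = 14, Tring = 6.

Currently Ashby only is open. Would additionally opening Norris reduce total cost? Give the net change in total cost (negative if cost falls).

Current service cost with {Ashby}: 547.
Adding Norris: each market re-picks its cheapest; new service cost 479, saving 68.
Extra fixed cost: 61. Net change = 61 − 68 = -7.
(Totals: 570 → 563.)

Yes — net change −7 (cost falls by 7).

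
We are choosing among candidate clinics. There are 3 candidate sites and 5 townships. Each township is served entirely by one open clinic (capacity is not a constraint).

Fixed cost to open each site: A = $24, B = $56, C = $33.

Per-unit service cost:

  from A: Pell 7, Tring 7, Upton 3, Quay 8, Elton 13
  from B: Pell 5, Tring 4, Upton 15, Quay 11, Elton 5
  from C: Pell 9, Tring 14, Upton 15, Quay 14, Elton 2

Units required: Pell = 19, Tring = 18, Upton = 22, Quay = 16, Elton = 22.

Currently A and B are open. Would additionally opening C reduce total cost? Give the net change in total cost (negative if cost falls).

Yes — net change −33 (cost falls by 33).

Current service cost with {A, B}: 471.
Adding C: each township re-picks its cheapest; new service cost 405, saving 66.
Extra fixed cost: 33. Net change = 33 − 66 = -33.
(Totals: 551 → 518.)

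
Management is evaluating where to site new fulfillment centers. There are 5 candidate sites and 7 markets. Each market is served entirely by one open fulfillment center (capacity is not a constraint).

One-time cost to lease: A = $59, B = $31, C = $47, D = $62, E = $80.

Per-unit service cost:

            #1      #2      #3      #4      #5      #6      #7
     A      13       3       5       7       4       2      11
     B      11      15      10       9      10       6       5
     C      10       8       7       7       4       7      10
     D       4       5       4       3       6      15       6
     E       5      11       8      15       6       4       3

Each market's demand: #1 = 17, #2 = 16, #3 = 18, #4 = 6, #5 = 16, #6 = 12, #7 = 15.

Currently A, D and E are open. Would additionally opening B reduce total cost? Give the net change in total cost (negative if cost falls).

Current service cost with {A, D, E}: 339.
Adding B: each market re-picks its cheapest; new service cost 339, saving 0.
Extra fixed cost: 31. Net change = 31 − 0 = 31.
(Totals: 540 → 571.)

No — net change +31 (cost rises by 31).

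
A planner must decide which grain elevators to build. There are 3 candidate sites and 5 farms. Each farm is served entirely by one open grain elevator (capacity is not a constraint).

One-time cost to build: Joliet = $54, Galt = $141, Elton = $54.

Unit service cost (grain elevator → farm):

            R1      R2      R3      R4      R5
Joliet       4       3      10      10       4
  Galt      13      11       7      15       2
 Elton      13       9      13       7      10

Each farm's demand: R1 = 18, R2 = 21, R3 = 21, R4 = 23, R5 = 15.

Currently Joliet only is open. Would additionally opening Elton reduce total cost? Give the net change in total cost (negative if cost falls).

Current service cost with {Joliet}: 635.
Adding Elton: each farm re-picks its cheapest; new service cost 566, saving 69.
Extra fixed cost: 54. Net change = 54 − 69 = -15.
(Totals: 689 → 674.)

Yes — net change −15 (cost falls by 15).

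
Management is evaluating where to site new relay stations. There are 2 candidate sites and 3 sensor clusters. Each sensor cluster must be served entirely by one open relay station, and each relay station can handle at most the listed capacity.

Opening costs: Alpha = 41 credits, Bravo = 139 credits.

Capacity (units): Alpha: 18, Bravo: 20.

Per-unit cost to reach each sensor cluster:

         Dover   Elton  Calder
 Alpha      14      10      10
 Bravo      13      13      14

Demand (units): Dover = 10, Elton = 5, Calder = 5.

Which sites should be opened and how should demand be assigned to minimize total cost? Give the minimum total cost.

Open {Bravo}: Dover→Bravo 13·10=130, Elton→Bravo 13·5=65, Calder→Bravo 14·5=70.
Loads: Bravo carries 20/20. Service 265; fixed 139; total 404.
Next best feasible plan costs 410.

Minimum total cost: 404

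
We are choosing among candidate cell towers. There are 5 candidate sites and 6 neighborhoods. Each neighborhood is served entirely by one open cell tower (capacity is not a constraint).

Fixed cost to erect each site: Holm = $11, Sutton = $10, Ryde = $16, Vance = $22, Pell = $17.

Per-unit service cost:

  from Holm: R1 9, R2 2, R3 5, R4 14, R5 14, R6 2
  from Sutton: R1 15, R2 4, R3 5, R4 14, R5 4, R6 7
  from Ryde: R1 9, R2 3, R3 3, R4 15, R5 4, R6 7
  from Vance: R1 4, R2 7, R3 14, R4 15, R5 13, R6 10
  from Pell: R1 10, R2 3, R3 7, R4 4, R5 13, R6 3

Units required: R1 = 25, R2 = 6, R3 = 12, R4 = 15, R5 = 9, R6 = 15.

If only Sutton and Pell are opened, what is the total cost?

Each neighborhood is assigned to its cheapest site among the open ones.
{Sutton, Pell}: R1→Pell 10·25=250, R2→Pell 3·6=18, R3→Sutton 5·12=60, R4→Pell 4·15=60, R5→Sutton 4·9=36, R6→Pell 3·15=45. Service 469; fixed 27; total 496.

Total cost: 496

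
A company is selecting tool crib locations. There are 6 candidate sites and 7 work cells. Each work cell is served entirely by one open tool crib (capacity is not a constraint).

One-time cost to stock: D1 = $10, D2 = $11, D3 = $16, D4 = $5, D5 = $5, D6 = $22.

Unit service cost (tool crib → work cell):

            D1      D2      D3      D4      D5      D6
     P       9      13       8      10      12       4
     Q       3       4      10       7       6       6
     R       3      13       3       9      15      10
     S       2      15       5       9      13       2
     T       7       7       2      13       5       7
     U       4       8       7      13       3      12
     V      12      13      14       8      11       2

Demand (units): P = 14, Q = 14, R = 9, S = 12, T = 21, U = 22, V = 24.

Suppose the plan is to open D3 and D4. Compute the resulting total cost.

Each work cell is assigned to its cheapest site among the open ones.
{D3, D4}: P→D3 8·14=112, Q→D4 7·14=98, R→D3 3·9=27, S→D3 5·12=60, T→D3 2·21=42, U→D3 7·22=154, V→D4 8·24=192. Service 685; fixed 21; total 706.

Total cost: 706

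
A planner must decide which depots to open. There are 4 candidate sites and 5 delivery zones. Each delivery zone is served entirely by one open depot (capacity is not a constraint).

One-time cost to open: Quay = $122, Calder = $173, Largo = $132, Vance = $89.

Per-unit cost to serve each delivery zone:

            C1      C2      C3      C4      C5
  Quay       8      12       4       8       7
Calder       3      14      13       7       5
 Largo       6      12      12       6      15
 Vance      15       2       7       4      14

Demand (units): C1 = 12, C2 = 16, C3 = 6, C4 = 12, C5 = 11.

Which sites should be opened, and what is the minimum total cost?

For any fixed open set, each delivery zone goes to its cheapest open site; total = fixed + service.
{Calder, Vance}: C1→Calder 3·12=36, C2→Vance 2·16=32, C3→Vance 7·6=42, C4→Vance 4·12=48, C5→Calder 5·11=55. Service 213; fixed 262; total 475.
{Quay, Vance}: C1→Quay 8·12=96, C2→Vance 2·16=32, C3→Quay 4·6=24, C4→Vance 4·12=48, C5→Quay 7·11=77. Service 277; fixed 211; total 488.
{Vance}: C1→Vance 15·12=180, C2→Vance 2·16=32, C3→Vance 7·6=42, C4→Vance 4·12=48, C5→Vance 14·11=154. Service 456; fixed 89; total 545.
{Quay, Calder, Largo, Vance}: service 195 + fixed 516 = 711
No other subset beats 475.

Open Calder and Vance; minimum total cost 475.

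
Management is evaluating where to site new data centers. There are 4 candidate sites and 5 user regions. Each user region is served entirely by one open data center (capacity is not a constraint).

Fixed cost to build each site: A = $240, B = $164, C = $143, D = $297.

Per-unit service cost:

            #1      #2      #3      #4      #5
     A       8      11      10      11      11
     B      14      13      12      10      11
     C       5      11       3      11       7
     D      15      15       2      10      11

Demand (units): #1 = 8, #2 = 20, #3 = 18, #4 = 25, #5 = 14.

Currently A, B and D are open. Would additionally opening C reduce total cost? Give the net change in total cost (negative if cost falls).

Current service cost with {A, B, D}: 724.
Adding C: each user region re-picks its cheapest; new service cost 644, saving 80.
Extra fixed cost: 143. Net change = 143 − 80 = 63.
(Totals: 1425 → 1488.)

No — net change +63 (cost rises by 63).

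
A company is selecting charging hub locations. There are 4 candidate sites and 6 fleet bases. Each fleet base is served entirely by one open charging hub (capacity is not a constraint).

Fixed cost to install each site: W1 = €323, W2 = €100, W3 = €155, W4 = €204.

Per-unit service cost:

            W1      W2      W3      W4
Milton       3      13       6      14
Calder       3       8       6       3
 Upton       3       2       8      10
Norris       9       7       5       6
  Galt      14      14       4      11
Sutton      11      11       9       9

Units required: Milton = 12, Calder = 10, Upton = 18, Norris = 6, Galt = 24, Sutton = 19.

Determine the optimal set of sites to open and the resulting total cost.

For any fixed open set, each fleet base goes to its cheapest open site; total = fixed + service.
{W2, W3}: Milton→W3 6·12=72, Calder→W3 6·10=60, Upton→W2 2·18=36, Norris→W3 5·6=30, Galt→W3 4·24=96, Sutton→W3 9·19=171. Service 465; fixed 255; total 720.
{W3}: service 573 + fixed 155 = 728
{W2, W3, W4}: service 435 + fixed 459 = 894
{W1, W2, W3, W4}: Milton→W1 3·12=36, Calder→W1 3·10=30, Upton→W2 2·18=36, Norris→W3 5·6=30, Galt→W3 4·24=96, Sutton→W3 9·19=171. Service 399; fixed 782; total 1181.
No other subset beats 720.

Open W2 and W3; minimum total cost 720.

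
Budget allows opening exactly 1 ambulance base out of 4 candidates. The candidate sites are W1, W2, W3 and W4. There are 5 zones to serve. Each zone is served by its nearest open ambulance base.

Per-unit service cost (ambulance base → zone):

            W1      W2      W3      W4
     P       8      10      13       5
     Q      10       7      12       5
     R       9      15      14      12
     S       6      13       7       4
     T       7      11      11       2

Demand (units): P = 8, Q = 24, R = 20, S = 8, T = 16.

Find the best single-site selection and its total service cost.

Choose W4 only; total service cost 464.

With exactly 1 open, each zone uses its cheapest among the chosen.
{W4}: P→W4 5·8=40, Q→W4 5·24=120, R→W4 12·20=240, S→W4 4·8=32, T→W4 2·16=32. Service cost 464.
{W1}: service cost 644
{W2}: service cost 828
Among all 4 size-1 choices, {W4} is lowest.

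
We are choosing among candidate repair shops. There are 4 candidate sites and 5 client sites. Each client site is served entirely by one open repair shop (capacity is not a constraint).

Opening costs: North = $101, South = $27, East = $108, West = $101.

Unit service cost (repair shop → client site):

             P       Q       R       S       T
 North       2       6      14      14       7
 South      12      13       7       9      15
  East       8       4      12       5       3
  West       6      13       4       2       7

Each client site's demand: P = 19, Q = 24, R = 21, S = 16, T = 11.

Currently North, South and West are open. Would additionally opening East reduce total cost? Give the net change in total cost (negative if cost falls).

No — net change +16 (cost rises by 16).

Current service cost with {North, South, West}: 375.
Adding East: each client site re-picks its cheapest; new service cost 283, saving 92.
Extra fixed cost: 108. Net change = 108 − 92 = 16.
(Totals: 604 → 620.)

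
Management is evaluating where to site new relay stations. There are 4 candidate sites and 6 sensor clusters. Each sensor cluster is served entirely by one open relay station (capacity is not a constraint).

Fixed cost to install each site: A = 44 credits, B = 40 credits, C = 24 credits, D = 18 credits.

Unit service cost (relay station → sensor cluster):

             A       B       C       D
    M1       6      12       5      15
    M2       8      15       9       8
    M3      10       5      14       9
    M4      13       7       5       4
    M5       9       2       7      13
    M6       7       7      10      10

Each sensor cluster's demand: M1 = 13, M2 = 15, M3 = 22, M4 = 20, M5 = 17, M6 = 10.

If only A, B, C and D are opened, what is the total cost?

Total cost: 605

Each sensor cluster is assigned to its cheapest site among the open ones.
{A, B, C, D}: M1→C 5·13=65, M2→A 8·15=120, M3→B 5·22=110, M4→D 4·20=80, M5→B 2·17=34, M6→A 7·10=70. Service 479; fixed 126; total 605.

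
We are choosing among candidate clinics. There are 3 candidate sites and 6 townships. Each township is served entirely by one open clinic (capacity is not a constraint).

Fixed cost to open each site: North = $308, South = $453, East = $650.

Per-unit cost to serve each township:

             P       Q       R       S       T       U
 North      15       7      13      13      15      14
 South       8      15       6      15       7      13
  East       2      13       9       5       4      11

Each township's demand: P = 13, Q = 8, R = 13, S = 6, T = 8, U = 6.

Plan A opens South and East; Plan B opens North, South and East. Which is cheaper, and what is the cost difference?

Plan A is cheaper by 260.

Plan A: {South, East}: P→East 2·13=26, Q→East 13·8=104, R→South 6·13=78, S→East 5·6=30, T→East 4·8=32, U→East 11·6=66. Service 336; fixed 1103; total 1439.
Plan B: {North, South, East}: P→East 2·13=26, Q→North 7·8=56, R→South 6·13=78, S→East 5·6=30, T→East 4·8=32, U→East 11·6=66. Service 288; fixed 1411; total 1699.
Difference: |1439 − 1699| = 260.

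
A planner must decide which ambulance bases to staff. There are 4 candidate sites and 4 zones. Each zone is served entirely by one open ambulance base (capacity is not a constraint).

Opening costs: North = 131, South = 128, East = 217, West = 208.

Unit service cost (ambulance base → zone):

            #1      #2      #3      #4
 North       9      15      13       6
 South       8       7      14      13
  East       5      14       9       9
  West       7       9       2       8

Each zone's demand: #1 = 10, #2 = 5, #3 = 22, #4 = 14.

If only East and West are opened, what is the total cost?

Each zone is assigned to its cheapest site among the open ones.
{East, West}: #1→East 5·10=50, #2→West 9·5=45, #3→West 2·22=44, #4→West 8·14=112. Service 251; fixed 425; total 676.

Total cost: 676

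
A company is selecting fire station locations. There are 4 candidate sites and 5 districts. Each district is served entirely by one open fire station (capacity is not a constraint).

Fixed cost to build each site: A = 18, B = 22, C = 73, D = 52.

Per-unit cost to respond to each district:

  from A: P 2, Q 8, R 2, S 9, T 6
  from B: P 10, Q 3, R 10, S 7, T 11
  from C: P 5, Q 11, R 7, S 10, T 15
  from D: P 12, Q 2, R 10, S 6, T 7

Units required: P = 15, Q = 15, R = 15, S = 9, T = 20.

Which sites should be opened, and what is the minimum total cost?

For any fixed open set, each district goes to its cheapest open site; total = fixed + service.
{A, B}: P→A 2·15=30, Q→B 3·15=45, R→A 2·15=30, S→B 7·9=63, T→A 6·20=120. Service 288; fixed 40; total 328.
{A, D}: service 264 + fixed 70 = 334
{A, B, D}: P→A 2·15=30, Q→D 2·15=30, R→A 2·15=30, S→D 6·9=54, T→A 6·20=120. Service 264; fixed 92; total 356.
{A, B, C, D}: service 264 + fixed 165 = 429
No other subset beats 328.

Open A and B; minimum total cost 328.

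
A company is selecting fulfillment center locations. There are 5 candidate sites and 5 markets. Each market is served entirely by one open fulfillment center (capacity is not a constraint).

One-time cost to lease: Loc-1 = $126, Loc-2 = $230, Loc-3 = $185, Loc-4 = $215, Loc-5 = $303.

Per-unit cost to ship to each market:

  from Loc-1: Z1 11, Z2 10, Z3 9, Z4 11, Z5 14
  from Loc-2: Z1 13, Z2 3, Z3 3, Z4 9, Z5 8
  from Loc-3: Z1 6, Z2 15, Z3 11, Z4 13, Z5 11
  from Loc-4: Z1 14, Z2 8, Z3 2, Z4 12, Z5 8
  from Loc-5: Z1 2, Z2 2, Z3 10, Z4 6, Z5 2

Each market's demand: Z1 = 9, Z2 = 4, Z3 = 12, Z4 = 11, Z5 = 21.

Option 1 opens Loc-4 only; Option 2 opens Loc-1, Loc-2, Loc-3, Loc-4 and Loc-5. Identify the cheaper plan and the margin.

Option 1: {Loc-4}: Z1→Loc-4 14·9=126, Z2→Loc-4 8·4=32, Z3→Loc-4 2·12=24, Z4→Loc-4 12·11=132, Z5→Loc-4 8·21=168. Service 482; fixed 215; total 697.
Option 2: {Loc-1, Loc-2, Loc-3, Loc-4, Loc-5}: Z1→Loc-5 2·9=18, Z2→Loc-5 2·4=8, Z3→Loc-4 2·12=24, Z4→Loc-5 6·11=66, Z5→Loc-5 2·21=42. Service 158; fixed 1059; total 1217.
Difference: |697 − 1217| = 520.

Option 1 is cheaper by 520.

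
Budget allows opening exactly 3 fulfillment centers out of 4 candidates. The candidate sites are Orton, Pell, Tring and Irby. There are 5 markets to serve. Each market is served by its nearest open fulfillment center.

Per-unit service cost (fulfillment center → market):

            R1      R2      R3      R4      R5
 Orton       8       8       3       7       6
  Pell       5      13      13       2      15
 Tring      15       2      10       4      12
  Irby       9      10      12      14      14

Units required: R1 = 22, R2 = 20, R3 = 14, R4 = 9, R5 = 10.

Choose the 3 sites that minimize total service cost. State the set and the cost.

Choose Orton, Pell and Tring; total service cost 270.

With exactly 3 open, each market uses its cheapest among the chosen.
{Orton, Pell, Tring}: R1→Pell 5·22=110, R2→Tring 2·20=40, R3→Orton 3·14=42, R4→Pell 2·9=18, R5→Orton 6·10=60. Service cost 270.
{Orton, Tring, Irby}: service cost 354
{Orton, Pell, Irby}: service cost 390
Among all 4 size-3 choices, {Orton, Pell, Tring} is lowest.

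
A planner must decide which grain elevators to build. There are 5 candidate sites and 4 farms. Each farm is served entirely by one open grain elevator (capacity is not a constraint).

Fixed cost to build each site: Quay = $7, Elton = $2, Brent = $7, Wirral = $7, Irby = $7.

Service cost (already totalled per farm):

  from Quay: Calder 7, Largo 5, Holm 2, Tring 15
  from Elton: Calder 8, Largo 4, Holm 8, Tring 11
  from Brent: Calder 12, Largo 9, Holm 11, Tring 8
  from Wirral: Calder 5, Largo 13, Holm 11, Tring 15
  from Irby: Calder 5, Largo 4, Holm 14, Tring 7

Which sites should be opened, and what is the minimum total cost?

For any fixed open set, each farm goes to its cheapest open site; total = fixed + service.
{Quay, Irby}: Calder→Irby 5, Largo→Irby 4, Holm→Quay 2, Tring→Irby 7. Service 18; fixed 14; total 32.
{Quay, Elton}: Calder→Quay 7, Largo→Elton 4, Holm→Quay 2, Tring→Elton 11. Service 24; fixed 9; total 33.
{Elton}: service 31 + fixed 2 = 33
{Quay, Elton, Brent, Wirral, Irby}: service 18 + fixed 30 = 48
No other subset beats 32.

Open Quay and Irby; minimum total cost 32.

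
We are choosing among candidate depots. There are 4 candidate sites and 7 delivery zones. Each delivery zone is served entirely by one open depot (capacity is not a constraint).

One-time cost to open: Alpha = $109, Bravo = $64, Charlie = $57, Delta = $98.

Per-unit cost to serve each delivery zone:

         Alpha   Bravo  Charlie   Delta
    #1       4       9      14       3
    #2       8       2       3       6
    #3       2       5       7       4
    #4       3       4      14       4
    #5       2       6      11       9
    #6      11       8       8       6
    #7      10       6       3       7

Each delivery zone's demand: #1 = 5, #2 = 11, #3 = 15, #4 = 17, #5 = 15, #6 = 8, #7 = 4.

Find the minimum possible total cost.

For any fixed open set, each delivery zone goes to its cheapest open site; total = fixed + service.
{Alpha, Charlie}: #1→Alpha 4·5=20, #2→Charlie 3·11=33, #3→Alpha 2·15=30, #4→Alpha 3·17=51, #5→Alpha 2·15=30, #6→Charlie 8·8=64, #7→Charlie 3·4=12. Service 240; fixed 166; total 406.
{Alpha, Bravo}: service 241 + fixed 173 = 414
{Bravo}: #1→Bravo 9·5=45, #2→Bravo 2·11=22, #3→Bravo 5·15=75, #4→Bravo 4·17=68, #5→Bravo 6·15=90, #6→Bravo 8·8=64, #7→Bravo 6·4=24. Service 388; fixed 64; total 452.
{Alpha, Bravo, Charlie, Delta}: service 208 + fixed 328 = 536
No other subset beats 406.

Minimum total cost: 406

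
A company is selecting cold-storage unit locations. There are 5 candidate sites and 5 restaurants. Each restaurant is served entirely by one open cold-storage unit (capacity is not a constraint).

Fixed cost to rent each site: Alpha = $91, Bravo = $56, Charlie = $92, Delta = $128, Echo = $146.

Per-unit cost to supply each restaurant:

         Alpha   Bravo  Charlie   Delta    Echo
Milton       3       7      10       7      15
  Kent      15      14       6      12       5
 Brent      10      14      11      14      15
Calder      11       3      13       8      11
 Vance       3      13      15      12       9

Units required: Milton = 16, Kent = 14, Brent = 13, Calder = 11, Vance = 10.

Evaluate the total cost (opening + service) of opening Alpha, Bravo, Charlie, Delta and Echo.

Total cost: 824

Each restaurant is assigned to its cheapest site among the open ones.
{Alpha, Bravo, Charlie, Delta, Echo}: Milton→Alpha 3·16=48, Kent→Echo 5·14=70, Brent→Alpha 10·13=130, Calder→Bravo 3·11=33, Vance→Alpha 3·10=30. Service 311; fixed 513; total 824.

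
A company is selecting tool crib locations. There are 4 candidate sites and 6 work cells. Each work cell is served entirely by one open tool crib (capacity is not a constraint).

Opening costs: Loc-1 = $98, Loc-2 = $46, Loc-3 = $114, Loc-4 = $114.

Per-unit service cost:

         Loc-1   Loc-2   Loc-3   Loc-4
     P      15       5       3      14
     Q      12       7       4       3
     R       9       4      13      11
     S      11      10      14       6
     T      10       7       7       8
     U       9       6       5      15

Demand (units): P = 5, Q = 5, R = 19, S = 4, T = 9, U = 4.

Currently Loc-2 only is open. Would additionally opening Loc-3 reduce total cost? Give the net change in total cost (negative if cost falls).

No — net change +85 (cost rises by 85).

Current service cost with {Loc-2}: 263.
Adding Loc-3: each work cell re-picks its cheapest; new service cost 234, saving 29.
Extra fixed cost: 114. Net change = 114 − 29 = 85.
(Totals: 309 → 394.)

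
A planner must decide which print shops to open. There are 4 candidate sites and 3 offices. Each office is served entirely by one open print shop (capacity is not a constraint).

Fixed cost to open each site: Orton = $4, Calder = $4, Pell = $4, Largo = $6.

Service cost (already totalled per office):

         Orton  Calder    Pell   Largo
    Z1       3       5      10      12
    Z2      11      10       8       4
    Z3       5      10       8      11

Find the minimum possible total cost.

Minimum total cost: 22

For any fixed open set, each office goes to its cheapest open site; total = fixed + service.
{Orton, Largo}: Z1→Orton 3, Z2→Largo 4, Z3→Orton 5. Service 12; fixed 10; total 22.
{Orton}: Z1→Orton 3, Z2→Orton 11, Z3→Orton 5. Service 19; fixed 4; total 23.
{Orton, Pell}: service 16 + fixed 8 = 24
{Orton, Calder, Pell, Largo}: Z1→Orton 3, Z2→Largo 4, Z3→Orton 5. Service 12; fixed 18; total 30.
No other subset beats 22.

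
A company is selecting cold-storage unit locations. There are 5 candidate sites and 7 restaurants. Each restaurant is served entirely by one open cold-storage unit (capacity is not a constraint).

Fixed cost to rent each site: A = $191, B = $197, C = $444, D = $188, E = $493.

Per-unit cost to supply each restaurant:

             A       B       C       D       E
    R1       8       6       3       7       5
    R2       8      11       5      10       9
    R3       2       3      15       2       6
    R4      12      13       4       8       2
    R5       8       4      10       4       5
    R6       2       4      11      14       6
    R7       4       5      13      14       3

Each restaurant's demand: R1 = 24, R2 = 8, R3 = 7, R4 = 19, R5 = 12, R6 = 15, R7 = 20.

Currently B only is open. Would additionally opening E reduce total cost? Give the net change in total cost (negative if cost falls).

No — net change +204 (cost rises by 204).

Current service cost with {B}: 708.
Adding E: each restaurant re-picks its cheapest; new service cost 419, saving 289.
Extra fixed cost: 493. Net change = 493 − 289 = 204.
(Totals: 905 → 1109.)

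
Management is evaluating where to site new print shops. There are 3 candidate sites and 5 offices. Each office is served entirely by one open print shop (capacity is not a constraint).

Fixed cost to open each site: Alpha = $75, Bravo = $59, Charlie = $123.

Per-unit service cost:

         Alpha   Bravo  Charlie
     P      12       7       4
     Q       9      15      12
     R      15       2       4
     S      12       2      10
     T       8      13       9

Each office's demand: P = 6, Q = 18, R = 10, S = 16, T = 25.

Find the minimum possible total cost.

Minimum total cost: 590

For any fixed open set, each office goes to its cheapest open site; total = fixed + service.
{Alpha, Bravo}: P→Bravo 7·6=42, Q→Alpha 9·18=162, R→Bravo 2·10=20, S→Bravo 2·16=32, T→Alpha 8·25=200. Service 456; fixed 134; total 590.
{Alpha, Bravo, Charlie}: service 438 + fixed 257 = 695
{Bravo, Charlie}: service 517 + fixed 182 = 699
{Bravo}: P→Bravo 7·6=42, Q→Bravo 15·18=270, R→Bravo 2·10=20, S→Bravo 2·16=32, T→Bravo 13·25=325. Service 689; fixed 59; total 748.
No other subset beats 590.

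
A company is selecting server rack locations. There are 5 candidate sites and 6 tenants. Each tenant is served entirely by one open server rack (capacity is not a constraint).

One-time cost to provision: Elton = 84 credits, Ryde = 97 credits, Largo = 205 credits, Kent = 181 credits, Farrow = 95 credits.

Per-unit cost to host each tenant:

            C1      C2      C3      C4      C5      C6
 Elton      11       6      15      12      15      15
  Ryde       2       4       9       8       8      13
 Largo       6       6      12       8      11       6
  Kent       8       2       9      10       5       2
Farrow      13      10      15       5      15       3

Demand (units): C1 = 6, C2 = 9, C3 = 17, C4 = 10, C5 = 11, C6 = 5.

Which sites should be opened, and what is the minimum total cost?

Open Ryde only; minimum total cost 531.

For any fixed open set, each tenant goes to its cheapest open site; total = fixed + service.
{Ryde}: C1→Ryde 2·6=12, C2→Ryde 4·9=36, C3→Ryde 9·17=153, C4→Ryde 8·10=80, C5→Ryde 8·11=88, C6→Ryde 13·5=65. Service 434; fixed 97; total 531.
{Ryde, Farrow}: C1→Ryde 2·6=12, C2→Ryde 4·9=36, C3→Ryde 9·17=153, C4→Farrow 5·10=50, C5→Ryde 8·11=88, C6→Farrow 3·5=15. Service 354; fixed 192; total 546.
{Kent}: service 384 + fixed 181 = 565
{Elton, Ryde, Largo, Kent, Farrow}: service 298 + fixed 662 = 960
No other subset beats 531.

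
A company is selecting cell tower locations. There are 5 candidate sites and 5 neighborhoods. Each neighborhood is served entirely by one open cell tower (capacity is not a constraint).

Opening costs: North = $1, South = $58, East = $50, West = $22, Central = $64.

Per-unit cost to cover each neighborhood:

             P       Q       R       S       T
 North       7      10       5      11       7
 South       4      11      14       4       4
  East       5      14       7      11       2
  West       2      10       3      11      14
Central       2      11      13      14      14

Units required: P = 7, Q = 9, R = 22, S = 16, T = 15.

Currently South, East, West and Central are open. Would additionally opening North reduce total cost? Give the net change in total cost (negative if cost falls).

Current service cost with {South, East, West, Central}: 264.
Adding North: each neighborhood re-picks its cheapest; new service cost 264, saving 0.
Extra fixed cost: 1. Net change = 1 − 0 = 1.
(Totals: 458 → 459.)

No — net change +1 (cost rises by 1).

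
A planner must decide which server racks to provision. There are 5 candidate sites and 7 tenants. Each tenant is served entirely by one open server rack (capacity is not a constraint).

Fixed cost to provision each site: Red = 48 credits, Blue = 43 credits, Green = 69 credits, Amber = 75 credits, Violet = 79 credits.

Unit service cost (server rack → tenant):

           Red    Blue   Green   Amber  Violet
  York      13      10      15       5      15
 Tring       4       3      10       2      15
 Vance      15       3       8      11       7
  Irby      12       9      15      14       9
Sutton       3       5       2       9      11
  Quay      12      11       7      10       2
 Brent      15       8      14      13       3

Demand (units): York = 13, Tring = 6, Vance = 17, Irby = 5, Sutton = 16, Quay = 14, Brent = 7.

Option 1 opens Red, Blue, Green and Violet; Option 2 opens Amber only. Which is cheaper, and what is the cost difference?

Option 1: {Red, Blue, Green, Violet}: York→Blue 10·13=130, Tring→Blue 3·6=18, Vance→Blue 3·17=51, Irby→Blue 9·5=45, Sutton→Green 2·16=32, Quay→Violet 2·14=28, Brent→Violet 3·7=21. Service 325; fixed 239; total 564.
Option 2: {Amber}: York→Amber 5·13=65, Tring→Amber 2·6=12, Vance→Amber 11·17=187, Irby→Amber 14·5=70, Sutton→Amber 9·16=144, Quay→Amber 10·14=140, Brent→Amber 13·7=91. Service 709; fixed 75; total 784.
Difference: |564 − 784| = 220.

Option 1 is cheaper by 220.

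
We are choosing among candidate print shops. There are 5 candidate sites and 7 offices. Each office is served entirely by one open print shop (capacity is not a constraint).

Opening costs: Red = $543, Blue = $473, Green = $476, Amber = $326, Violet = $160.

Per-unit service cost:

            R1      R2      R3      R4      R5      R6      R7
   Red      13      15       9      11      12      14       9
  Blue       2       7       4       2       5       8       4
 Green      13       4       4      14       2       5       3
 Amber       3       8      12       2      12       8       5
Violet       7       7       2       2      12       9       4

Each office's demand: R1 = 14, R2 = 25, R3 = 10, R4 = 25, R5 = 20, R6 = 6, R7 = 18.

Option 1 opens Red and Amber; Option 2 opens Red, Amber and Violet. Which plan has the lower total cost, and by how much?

Option 1: {Red, Amber}: R1→Amber 3·14=42, R2→Amber 8·25=200, R3→Red 9·10=90, R4→Amber 2·25=50, R5→Red 12·20=240, R6→Amber 8·6=48, R7→Amber 5·18=90. Service 760; fixed 869; total 1629.
Option 2: {Red, Amber, Violet}: R1→Amber 3·14=42, R2→Violet 7·25=175, R3→Violet 2·10=20, R4→Amber 2·25=50, R5→Red 12·20=240, R6→Amber 8·6=48, R7→Violet 4·18=72. Service 647; fixed 1029; total 1676.
Difference: |1629 − 1676| = 47.

Option 1 is cheaper by 47.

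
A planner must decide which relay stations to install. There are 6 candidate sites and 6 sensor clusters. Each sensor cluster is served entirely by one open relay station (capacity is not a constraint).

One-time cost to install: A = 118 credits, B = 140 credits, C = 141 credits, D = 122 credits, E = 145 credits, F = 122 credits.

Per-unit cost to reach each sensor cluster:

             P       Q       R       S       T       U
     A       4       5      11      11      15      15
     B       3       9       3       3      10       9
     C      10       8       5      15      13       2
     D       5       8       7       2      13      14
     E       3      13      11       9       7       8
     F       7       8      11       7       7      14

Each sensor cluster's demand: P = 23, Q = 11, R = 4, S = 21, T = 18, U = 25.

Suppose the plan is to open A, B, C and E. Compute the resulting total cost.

Each sensor cluster is assigned to its cheapest site among the open ones.
{A, B, C, E}: P→B 3·23=69, Q→A 5·11=55, R→B 3·4=12, S→B 3·21=63, T→E 7·18=126, U→C 2·25=50. Service 375; fixed 544; total 919.

Total cost: 919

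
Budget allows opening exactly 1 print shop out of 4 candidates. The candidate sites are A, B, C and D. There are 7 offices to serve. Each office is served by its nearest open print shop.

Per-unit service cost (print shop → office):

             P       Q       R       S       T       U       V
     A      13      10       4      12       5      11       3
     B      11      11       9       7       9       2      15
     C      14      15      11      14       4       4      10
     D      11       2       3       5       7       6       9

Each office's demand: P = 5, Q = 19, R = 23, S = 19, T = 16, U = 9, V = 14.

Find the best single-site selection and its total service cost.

Choose D only; total service cost 549.

With exactly 1 open, each office uses its cheapest among the chosen.
{D}: P→D 11·5=55, Q→D 2·19=38, R→D 3·23=69, S→D 5·19=95, T→D 7·16=112, U→D 6·9=54, V→D 9·14=126. Service cost 549.
{A}: service cost 796
{B}: service cost 976
Among all 4 size-1 choices, {D} is lowest.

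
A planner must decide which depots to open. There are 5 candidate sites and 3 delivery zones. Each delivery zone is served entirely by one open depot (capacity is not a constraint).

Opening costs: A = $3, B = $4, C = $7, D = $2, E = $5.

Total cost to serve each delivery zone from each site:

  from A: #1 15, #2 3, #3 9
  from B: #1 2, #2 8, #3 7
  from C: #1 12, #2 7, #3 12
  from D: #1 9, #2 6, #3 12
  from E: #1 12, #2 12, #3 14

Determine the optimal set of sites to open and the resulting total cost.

Open A and B; minimum total cost 19.

For any fixed open set, each delivery zone goes to its cheapest open site; total = fixed + service.
{A, B}: #1→B 2, #2→A 3, #3→B 7. Service 12; fixed 7; total 19.
{A, B, D}: #1→B 2, #2→A 3, #3→B 7. Service 12; fixed 9; total 21.
{B}: #1→B 2, #2→B 8, #3→B 7. Service 17; fixed 4; total 21.
{A, B, C, D, E}: service 12 + fixed 21 = 33
No other subset beats 19.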